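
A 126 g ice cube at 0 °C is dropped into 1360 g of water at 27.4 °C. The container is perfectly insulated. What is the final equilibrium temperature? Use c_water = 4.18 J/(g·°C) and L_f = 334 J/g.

T_f ≈ 18.3 °C

Net heat exchanged in the isolated system is zero:
fusion: m_ice L_f = 126×334 = 42084
  warm the meltwater: 526.68 T
  water cools: 1360×4.18×(T − 27.4) = 5684.8(T − 27.4)
6211.5 T = 155764 − 42084 = 113680
T ≈ 18.30 °C — above 0 °C, consistent with complete melting.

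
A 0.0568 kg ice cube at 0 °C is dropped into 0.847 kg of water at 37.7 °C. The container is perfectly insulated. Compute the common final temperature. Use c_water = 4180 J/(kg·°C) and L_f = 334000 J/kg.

T_f ≈ 30.3 °C

Sum of m c ΔT and latent-heat terms is zero:
fusion: m_ice L_f = 0.0568×334000 = 18971
  warm the meltwater: 237.42 T
  water: 3540.5(T − 37.7)
3777.9 T = 133475 − 18971 = 114504
T ≈ 30.31 °C — above 0 °C, consistent with complete melting.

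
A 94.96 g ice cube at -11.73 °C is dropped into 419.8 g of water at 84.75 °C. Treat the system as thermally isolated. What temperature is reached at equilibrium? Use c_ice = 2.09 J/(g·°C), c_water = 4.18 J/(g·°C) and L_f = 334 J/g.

T_f ≈ 53.3 °C

Taking heat into each body as positive, Σ m c ΔT = 0:
warm ice to 0 °C: 94.96×2.09×(0 − (-11.73)) = 2328
  latent heat to melt: 94.96×334 = 31717
  warm the meltwater: 396.93 T
  water cools: 419.8×4.18×(T − 84.75) = 1754.8(T − 84.75)
2151.7 T = 148716 − 34045 = 114672
T ≈ 53.29 °C (positive, so assuming full melt was valid).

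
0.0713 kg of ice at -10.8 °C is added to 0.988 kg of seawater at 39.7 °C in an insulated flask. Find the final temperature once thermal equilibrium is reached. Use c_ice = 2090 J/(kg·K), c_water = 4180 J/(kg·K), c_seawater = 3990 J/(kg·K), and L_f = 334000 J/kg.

T_f ≈ 30.9 °C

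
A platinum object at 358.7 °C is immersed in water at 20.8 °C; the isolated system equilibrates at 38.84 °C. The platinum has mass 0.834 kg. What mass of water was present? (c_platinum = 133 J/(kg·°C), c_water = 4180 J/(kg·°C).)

m ≈ 0.471 kg

Taking heat into each body as positive, Σ m c ΔT = 0:
0.834·133·(38.84 − 358.7) + m·4180·(38.84 − 20.8) = 0
75407 m = 35480
m = 35480/75407 ≈ 0.4705 kg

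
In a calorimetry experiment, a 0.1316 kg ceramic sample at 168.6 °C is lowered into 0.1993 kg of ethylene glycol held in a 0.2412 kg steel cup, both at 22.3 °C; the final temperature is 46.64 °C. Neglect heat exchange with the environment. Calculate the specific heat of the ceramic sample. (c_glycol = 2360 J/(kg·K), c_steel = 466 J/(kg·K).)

Net heat exchanged in the isolated system is zero:
0.1316×c×(46.64 − 168.6) + 0.1993×2360×(46.64 − 22.3) + 0.2412×466×(46.64 − 22.3) = 0
-16.05 c = -14184
c = -14184/-16.05 ≈ 883.7 J/(kg·K)

c ≈ 884 J/(kg·K)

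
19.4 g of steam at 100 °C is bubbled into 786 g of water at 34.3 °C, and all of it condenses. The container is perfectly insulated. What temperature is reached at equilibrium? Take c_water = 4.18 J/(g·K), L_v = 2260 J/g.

Taking heat into each body as positive, Σ m c ΔT = 0:
steam→water at 100 °C releases m L_v = 19.4×2260 = 43844; condensed water 100 °C→T: 81.09(T − 100); original water: 3285.5(T − 34.3)
3366.6 T = 43844 + 8109.2 + 112692 = 164645
T ≈ 48.91 °C, under the boiling point, so the assumption holds.

T_f ≈ 48.9 °C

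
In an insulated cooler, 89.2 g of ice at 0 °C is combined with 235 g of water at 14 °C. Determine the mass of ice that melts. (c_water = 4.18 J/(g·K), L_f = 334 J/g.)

Water can give up m c ΔT = 235×4.18×14 = 13752 J before reaching 0 °C.
Melting all 89.2 g of ice would need 89.2×334 = 29793 J.
13752 J < 29793 J, so only part of the ice melts and the system sits at 0 °C.
m_melt = 13752 / L_f = 41.17 g.

m_melted ≈ 41.2 g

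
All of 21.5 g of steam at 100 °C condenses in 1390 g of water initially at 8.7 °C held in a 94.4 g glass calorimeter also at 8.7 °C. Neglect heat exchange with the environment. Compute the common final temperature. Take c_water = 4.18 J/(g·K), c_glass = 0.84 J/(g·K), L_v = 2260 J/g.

T_f ≈ 18.2 °C

Let T be the final temperature. ΣQ_i = 0:
condense steam: −21.5·2260 = −48590
  condensate cools 100→T: 21.5·4.18·(T − 100) = 89.87(T − 100)
  water warms: 1390·4.18·(T − 8.7) = 5810.2(T − 8.7)
  cup: 79.3(T − 8.7)
5979.4 T = 48590 + 8987 + 51239 = 108816
T ≈ 18.20 °C — below 100 °C, confirming all the steam condensed.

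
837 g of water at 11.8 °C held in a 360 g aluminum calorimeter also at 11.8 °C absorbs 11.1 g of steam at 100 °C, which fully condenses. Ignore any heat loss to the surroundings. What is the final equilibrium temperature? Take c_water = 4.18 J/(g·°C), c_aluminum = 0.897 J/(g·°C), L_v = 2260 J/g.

Taking heat into each body as positive, Σ m c ΔT = 0:
condense steam: −11.1×2260 = −25086
  condensate cools 100→T: 11.1×4.18×(T − 100) = 46.4(T − 100)
  original water: 3498.7(T − 11.8)
  aluminum cup: 360×0.897×(T − 11.8) = 322.92(T − 11.8)
3868 T = 25086 + 4639.8 + 45095 = 74820
T ≈ 19.34 °C — below 100 °C, confirming all the steam condensed.

T_f ≈ 19.3 °C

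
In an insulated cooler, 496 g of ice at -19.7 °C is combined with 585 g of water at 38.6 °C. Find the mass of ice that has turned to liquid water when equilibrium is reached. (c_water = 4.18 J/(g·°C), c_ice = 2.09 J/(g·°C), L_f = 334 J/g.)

Water can give up m c ΔT = 585×4.18×38.6 = 94389 J before reaching 0 °C.
Warming the ice to 0 °C takes 496×2.09×19.7 = 20422 J, leaving 73967 J for melting.
Fully melting the ice requires m_ice L_f = 496×334 = 165664 J.
That's not enough to melt it all — equilibrium is at 0 °C with ice remaining.
m_melt = 73967 / L_f = 221.5 g.

m_melted ≈ 221 g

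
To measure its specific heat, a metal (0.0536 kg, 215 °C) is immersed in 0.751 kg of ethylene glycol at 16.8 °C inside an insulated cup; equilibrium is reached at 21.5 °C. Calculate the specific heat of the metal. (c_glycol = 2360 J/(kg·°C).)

c ≈ 803 J/(kg·°C)

m_s c (T_s − T_f) = m_glycol c_glycol (T_f − T_0):
0.0536·c·(215 − 21.5) = 0.751·2360·(21.5 − 16.8)
10.37 c = 8330.1  ⇒  c ≈ 803.2 J/(kg·°C)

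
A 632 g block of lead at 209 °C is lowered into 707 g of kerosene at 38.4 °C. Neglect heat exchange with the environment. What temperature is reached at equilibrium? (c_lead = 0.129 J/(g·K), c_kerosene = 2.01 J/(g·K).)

T_f ≈ 47.7 °C

T_f is the heat-capacity-weighted average of the initial temperatures:
T_f = (81.53·209 + 1421.1·38.4) / (81.53 + 1421.1)
    = 71608 / 1502.6 ≈ 47.66 °C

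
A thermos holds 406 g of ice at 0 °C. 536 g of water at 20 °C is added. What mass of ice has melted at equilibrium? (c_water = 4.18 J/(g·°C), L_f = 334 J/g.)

Water can give up m c ΔT = 536·4.18·20 = 44810 J before reaching 0 °C.
To melt every bit of ice: 406·334 = 135604 J.
Since 44810 < 135604 J, not all the ice melts; equilibrium is at 0 °C.
m_melted·334 = 44810  ⇒  m_melted ≈ 134.2 g.

m_melted ≈ 134 g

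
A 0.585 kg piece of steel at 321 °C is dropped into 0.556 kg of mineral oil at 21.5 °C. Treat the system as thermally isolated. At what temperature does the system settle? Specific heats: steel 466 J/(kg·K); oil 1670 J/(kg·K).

T_f ≈ 89.5 °C

Heat lost by the steel equals heat gained by the oil:
0.585*466*(321 − T) = 0.556*1670*(T − 21.5)
272.61(321 − T) = 928.52(T − 21.5)
1201.1 T = 107471  ⇒  T ≈ 89.47 °C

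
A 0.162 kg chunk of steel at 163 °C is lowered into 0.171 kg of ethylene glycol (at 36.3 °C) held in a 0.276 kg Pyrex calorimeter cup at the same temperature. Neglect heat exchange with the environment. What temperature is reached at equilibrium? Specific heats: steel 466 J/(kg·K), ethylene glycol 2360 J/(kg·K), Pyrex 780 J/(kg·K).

T_f ≈ 50.1 °C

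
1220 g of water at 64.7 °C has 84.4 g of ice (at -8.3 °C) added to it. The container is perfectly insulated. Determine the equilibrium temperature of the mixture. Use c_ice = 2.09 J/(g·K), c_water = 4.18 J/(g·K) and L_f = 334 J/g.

Setting the total heat transfer to zero:
ice -8.3→0 °C: 84.4·2.09·8.3 = 1464.1
  fusion: m_ice L_f = 84.4·334 = 28190
  warm the meltwater: 352.79 T
  water: 5099.6(T − 64.7)
5452.4 T = 329944 − 29654 = 300290
T ≈ 55.07 °C (positive, so assuming full melt was valid).

T_f ≈ 55.1 °C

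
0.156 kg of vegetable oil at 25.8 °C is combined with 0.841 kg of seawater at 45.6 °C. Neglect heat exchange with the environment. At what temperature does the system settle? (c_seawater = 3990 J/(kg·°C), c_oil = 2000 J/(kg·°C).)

T_f ≈ 43.9 °C

Let T be the final temperature. ΣQ_i = 0:
0.841×3990×(T − 45.6) + 0.156×2000×(T − 25.8) = 0
3355.6(T − 45.6) + 312(T − 25.8) = 0
3667.6 T = 161065
T = 161065/3667.6 ≈ 43.92 °C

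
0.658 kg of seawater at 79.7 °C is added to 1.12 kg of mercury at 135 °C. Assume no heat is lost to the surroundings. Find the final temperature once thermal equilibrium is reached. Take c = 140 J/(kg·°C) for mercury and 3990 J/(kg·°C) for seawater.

T_f ≈ 82.8 °C

Conservation of energy gives ΣQ = 0:
1.12*140*(T − 135) + 0.658*3990*(T − 79.7) = 0
2782.2 T = 230414
T = 230414/2782.2 ≈ 82.82 °C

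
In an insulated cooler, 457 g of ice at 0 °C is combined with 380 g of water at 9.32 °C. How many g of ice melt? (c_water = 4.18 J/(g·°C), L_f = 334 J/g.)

m_melted ≈ 44.3 g

Cooling the water to 0 °C releases 380·4.18·9.32 = 14804 J.
Melting all 457 g of ice would need 457·334 = 152638 J.
Since 14804 < 152638 J, not all the ice melts; equilibrium is at 0 °C.
m_melted·334 = 14804  ⇒  m_melted ≈ 44.32 g.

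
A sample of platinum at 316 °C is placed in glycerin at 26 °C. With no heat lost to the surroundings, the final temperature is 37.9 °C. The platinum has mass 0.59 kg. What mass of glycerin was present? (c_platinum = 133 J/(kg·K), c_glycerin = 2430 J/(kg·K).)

m ≈ 0.755 kg

Heat gained plus heat lost sum to zero:
0.59·133·(37.9 − 316) + m·2430·(37.9 − 26) = 0
28917 m = 21823
m = 21823/28917 ≈ 0.7547 kg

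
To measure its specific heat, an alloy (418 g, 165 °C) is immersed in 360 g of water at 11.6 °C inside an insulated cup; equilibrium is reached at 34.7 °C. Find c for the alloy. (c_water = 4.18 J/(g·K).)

Net heat exchanged in the isolated system is zero:
418×c×(34.7 − 165) + 360×4.18×(34.7 − 11.6) = 0
-54465 c = -34761
c = -34761/-54465 ≈ 0.6382 J/(g·K)

c ≈ 0.638 J/(g·K)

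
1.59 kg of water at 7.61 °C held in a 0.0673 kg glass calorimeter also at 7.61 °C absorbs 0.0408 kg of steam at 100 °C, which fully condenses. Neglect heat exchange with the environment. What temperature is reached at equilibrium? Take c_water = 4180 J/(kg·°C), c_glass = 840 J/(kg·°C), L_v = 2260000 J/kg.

T_f ≈ 23.3 °C

Setting the total heat transfer to zero:
condense steam: −0.0408×2260000 = −92208; condensed water 100 °C→T: 170.54(T − 100); original water: 6646.2(T − 7.61); cup: 56.53(T − 7.61)
6873.3 T = 92208 + 17054 + 51008 = 160270
T ≈ 23.32 °C (< 100 °C, so full condensation is consistent).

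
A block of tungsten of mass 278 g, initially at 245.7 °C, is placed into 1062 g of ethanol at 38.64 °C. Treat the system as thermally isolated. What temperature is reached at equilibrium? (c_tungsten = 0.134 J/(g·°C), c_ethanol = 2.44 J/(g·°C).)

T_f ≈ 41.6 °C

Let T be the final temperature. ΣQ_i = 0:
278*0.134*(T − 245.7) + 1062*2.44*(T − 38.64) = 0
37.25(T − 245.7) + 2591.3(T − 38.64) = 0
(37.25 + 2591.3) T = 37.25*245.7 + 2591.3*38.64
T = 109280 / 2628.5 = 41.6 °C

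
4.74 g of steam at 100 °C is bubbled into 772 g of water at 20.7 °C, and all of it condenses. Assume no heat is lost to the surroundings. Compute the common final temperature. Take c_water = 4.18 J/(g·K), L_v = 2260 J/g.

Energy conservation, ΣQ = 0:
latent heat released on condensation: 4.74·2260 = 10712; condensate cools 100→T: 4.74·4.18·(T − 100) = 19.81(T − 100); original water: 3227(T − 20.7)
3246.8 T = 10712 + 1981.3 + 66798 = 79492
T ≈ 24.48 °C, under the boiling point, so the assumption holds.

T_f ≈ 24.5 °C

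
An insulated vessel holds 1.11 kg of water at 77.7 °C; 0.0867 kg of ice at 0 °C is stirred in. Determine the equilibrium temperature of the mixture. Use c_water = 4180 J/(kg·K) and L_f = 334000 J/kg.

Setting the total heat transfer to zero:
melt ice: 0.0867×334000 = 28958; meltwater 0→T: 0.0867×4180×T = 362.41 T; water cools: 1.11×4180×(T − 77.7) = 4639.8(T − 77.7)
5002.2 T = 360512 − 28958 = 331555
T ≈ 66.28 °C. Since T > 0 °C, the all-ice-melts assumption holds.

T_f ≈ 66.3 °C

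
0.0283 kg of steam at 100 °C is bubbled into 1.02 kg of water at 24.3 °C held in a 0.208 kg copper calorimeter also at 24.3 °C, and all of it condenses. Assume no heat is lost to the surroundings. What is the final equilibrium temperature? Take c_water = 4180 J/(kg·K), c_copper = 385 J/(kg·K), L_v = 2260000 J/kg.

T_f ≈ 40.6 °C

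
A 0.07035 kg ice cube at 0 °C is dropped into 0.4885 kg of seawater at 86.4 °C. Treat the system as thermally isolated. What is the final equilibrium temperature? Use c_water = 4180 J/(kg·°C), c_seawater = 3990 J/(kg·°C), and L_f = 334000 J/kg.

T_f ≈ 64.6 °C

Let T be the final temperature. ΣQ_i = 0:
fusion: m_ice L_f = 0.07035×334000 = 23497; meltwater 0→T: 0.07035×4180×T = 294.06 T; seawater: 1949.1(T − 86.4)
2243.2 T = 168404 − 23497 = 144907
T ≈ 64.60 °C — above 0 °C, consistent with complete melting.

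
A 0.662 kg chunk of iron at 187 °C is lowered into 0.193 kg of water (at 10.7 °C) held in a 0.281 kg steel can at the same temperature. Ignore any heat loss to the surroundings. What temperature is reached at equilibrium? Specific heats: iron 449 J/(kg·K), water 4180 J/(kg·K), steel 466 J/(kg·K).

Let T be the final temperature. ΣQ_i = 0:
0.662·449·(T − 187) + 0.193·4180·(T − 10.7) + 0.281·466·(T − 10.7) = 0
(297.24 + 806.74 + 130.95) T = 297.24·187 + 806.74·10.7 + 130.95·10.7
T = 65617 / 1234.9 = 53.1 °C

T_f ≈ 53.1 °C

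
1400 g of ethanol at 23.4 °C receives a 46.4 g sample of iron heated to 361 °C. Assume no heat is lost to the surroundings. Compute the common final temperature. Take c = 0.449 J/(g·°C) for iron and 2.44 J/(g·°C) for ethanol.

T_f ≈ 25.4 °C

|Q_iron| = |Q_ethanol|:
46.4·0.449·(361 − T) = 1400·2.44·(T − 23.4)
20.83(361 − T) = 3416(T − 23.4)
3436.8 T = 87455  ⇒  T ≈ 25.45 °C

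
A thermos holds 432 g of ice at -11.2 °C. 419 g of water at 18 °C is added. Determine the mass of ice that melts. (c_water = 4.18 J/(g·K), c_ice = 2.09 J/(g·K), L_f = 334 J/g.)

Heat available from the water dropping to 0 °C: 419·4.18·18 = 31526 J.
Warming the ice to 0 °C takes 432·2.09·11.2 = 10112 J, leaving 21413 J for melting.
Fully melting the ice requires m_ice L_f = 432·334 = 144288 J.
That's not enough to melt it all — equilibrium is at 0 °C with ice remaining.
m_melted·334 = 21413  ⇒  m_melted ≈ 64.11 g.

m_melted ≈ 64.1 g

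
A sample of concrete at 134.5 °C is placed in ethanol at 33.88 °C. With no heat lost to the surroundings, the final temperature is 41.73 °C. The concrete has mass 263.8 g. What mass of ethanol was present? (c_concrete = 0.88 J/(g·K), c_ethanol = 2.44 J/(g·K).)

Setting the total heat transfer to zero:
263.8×0.88×(41.73 − 134.5) + m×2.44×(41.73 − 33.88) = 0
19.15 m = 21536
m = 21536/19.15 ≈ 1124 g

m ≈ 1120 g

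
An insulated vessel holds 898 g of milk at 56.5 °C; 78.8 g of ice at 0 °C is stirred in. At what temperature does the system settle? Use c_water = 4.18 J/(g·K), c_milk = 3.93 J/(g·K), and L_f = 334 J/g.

Energy conservation, ΣQ = 0:
latent heat to melt: 78.8·334 = 26319; meltwater 0→T: 78.8·4.18·T = 329.38 T; milk: 3529.1(T − 56.5)
3858.5 T = 199396 − 26319 = 173077
T ≈ 44.86 °C (positive, so assuming full melt was valid).

T_f ≈ 44.9 °C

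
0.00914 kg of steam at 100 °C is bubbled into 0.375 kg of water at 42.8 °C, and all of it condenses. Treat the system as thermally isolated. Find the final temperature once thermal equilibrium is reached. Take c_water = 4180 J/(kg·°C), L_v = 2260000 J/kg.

Energy conservation, ΣQ = 0:
condense steam: −0.00914×2260000 = −20656; condensed water 100 °C→T: 38.21(T − 100); original water: 1567.5(T − 42.8)
1605.7 T = 20656 + 3820.5 + 67089 = 91566
T ≈ 57.03 °C (< 100 °C, so full condensation is consistent).

T_f ≈ 57.0 °C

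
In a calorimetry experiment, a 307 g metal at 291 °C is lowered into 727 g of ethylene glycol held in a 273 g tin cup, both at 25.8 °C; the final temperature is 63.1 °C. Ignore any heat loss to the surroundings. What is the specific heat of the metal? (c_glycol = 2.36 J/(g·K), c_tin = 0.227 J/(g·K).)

Net heat exchanged in the isolated system is zero:
307·c·(63.1 − 291) + 727·2.36·(63.1 − 25.8) + 273·0.227·(63.1 − 25.8) = 0
-69965 c = -66308
c = -66308/-69965 ≈ 0.9477 J/(g·K)

c ≈ 0.948 J/(g·K)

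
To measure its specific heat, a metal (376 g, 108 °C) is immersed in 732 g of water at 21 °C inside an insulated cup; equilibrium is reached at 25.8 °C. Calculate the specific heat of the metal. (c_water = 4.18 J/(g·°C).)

m_s c (T_s − T_f) = m_water c_water (T_f − T_0):
376×c×(108 − 25.8) = 732×4.18×(25.8 − 21)
30907 c = 14687  ⇒  c ≈ 0.4752 J/(g·°C)

c ≈ 0.475 J/(g·°C)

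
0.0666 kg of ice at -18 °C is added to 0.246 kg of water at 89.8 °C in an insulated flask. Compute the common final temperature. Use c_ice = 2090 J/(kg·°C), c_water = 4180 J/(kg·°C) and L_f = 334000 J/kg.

T_f ≈ 51.7 °C

Setting the total heat transfer to zero:
warm ice to 0 °C: 0.0666·2090·(0 − (-18)) = 2505.5
  latent heat to melt: 0.0666·334000 = 22244
  warm the meltwater: 278.39 T
  water: 1028.3(T − 89.8)
1306.7 T = 92340 − 24750 = 67590
T ≈ 51.73 °C — above 0 °C, consistent with complete melting.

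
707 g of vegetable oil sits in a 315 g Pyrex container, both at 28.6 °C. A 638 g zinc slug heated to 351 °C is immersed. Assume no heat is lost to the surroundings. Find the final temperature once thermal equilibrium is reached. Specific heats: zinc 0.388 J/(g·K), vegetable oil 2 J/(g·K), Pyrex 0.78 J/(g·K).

T_f is the heat-capacity-weighted average of the initial temperatures:
T_f = (247.54*351 + 1414*28.6 + 245.7*28.6) / (247.54 + 1414 + 245.7)
    = 134355 / 1907.2 ≈ 70.44 °C

T_f ≈ 70.4 °C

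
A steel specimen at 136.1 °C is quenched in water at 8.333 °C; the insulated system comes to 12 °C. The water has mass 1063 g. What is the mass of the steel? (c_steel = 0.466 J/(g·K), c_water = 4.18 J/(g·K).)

m ≈ 282 g

Let T be the final temperature. ΣQ_i = 0:
m·0.466·(12 − 136.1) + 1063·4.18·(12 − 8.333) = 0
-57.83 m = -16294
m = -16294/-57.83 ≈ 281.7 g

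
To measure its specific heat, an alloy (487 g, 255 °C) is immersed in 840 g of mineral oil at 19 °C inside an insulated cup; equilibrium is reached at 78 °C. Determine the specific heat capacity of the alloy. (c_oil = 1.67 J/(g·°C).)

Heat lost by the alloy = heat gained by the oil:
487×c×(255 − 78) = 840×1.67×(78 − 19)
86199 c = 82765  ⇒  c ≈ 0.9602 J/(g·°C)

c ≈ 0.96 J/(g·°C)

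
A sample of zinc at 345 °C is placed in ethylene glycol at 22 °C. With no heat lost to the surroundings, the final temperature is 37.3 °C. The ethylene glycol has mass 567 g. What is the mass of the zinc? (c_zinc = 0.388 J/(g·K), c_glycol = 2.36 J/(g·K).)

Heat lost by the zinc = heat gained by the glycol:
m×0.388×(345 − 37.3) = 567×2.36×(37.3 − 22)
119.39 m = 20473  ⇒  m ≈ 171.5 g

m ≈ 171 g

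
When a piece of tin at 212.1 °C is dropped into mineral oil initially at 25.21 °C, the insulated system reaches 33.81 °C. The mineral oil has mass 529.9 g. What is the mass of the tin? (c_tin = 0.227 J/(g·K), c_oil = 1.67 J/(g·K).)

|Q_tin| = |Q_oil|:
m×0.227×(212.1 − 33.81) = 529.9×1.67×(33.81 − 25.21)
40.47 m = 7610.4  ⇒  m ≈ 188 g

m ≈ 188 g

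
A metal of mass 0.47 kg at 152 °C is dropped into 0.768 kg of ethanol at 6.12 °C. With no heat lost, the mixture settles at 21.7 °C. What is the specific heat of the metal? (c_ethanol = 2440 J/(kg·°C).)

c ≈ 477 J/(kg·°C)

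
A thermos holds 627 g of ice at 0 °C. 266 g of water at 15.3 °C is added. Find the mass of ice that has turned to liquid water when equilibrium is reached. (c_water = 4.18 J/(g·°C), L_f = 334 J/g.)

Water can give up m c ΔT = 266×4.18×15.3 = 17012 J before reaching 0 °C.
To melt every bit of ice: 627×334 = 209418 J.
That's not enough to melt it all — equilibrium is at 0 °C with ice remaining.
Mass melted = 17012/334 ≈ 50.93 g.

m_melted ≈ 50.9 g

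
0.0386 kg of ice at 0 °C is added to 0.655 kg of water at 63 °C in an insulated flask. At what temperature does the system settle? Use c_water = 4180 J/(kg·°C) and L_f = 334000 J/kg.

Setting the total heat transfer to zero:
fusion: m_ice L_f = 0.0386×334000 = 12892
  meltwater 0→T: 0.0386×4180×T = 161.35 T
  water: 2737.9(T − 63)
2899.2 T = 172488 − 12892 = 159595
T ≈ 55.05 °C. Since T > 0 °C, the all-ice-melts assumption holds.

T_f ≈ 55.0 °C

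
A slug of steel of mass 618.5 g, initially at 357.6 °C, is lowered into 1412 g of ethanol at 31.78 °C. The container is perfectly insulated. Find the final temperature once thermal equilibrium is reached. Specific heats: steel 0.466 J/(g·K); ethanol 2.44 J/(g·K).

T_f ≈ 56.9 °C

Let T be the final temperature. ΣQ_i = 0:
618.5×0.466×(T − 357.6) + 1412×2.44×(T − 31.78) = 0
3733.5 T = 212559
T ≈ 56.93 °C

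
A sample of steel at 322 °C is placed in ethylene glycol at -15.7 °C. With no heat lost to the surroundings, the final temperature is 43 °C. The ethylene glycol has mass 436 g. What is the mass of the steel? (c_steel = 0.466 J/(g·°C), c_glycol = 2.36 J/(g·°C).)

Conservation of energy gives ΣQ = 0:
m·0.466·(43 − 322) + 436·2.36·(43 − (-15.7)) = 0
-130.01 m = -60400
m = -60400/-130.01 ≈ 464.6 g

m ≈ 465 g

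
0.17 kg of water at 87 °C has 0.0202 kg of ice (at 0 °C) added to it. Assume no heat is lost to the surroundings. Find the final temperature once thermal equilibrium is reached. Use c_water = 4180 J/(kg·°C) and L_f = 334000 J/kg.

Net heat exchanged in the isolated system is zero:
melt ice: 0.0202·334000 = 6746.8; meltwater 0→T: 0.0202·4180·T = 84.44 T; water cools: 0.17·4180·(T − 87) = 710.6(T − 87)
795.04 T = 61822 − 6746.8 = 55075
T ≈ 69.27 °C. Since T > 0 °C, the all-ice-melts assumption holds.

T_f ≈ 69.3 °C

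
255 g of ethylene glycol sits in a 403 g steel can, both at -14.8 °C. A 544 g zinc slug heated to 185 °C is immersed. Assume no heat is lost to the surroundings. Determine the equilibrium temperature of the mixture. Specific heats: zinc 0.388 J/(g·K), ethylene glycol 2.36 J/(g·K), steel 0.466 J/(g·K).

T_f ≈ 27.3 °C

T_f = Σ m_i c_i T_i / Σ m_i c_i:
T_f = (211.07·185 + 601.8·(-14.8) + 187.8·(-14.8)) / (211.07 + 601.8 + 187.8)
    = 27362 / 1000.7 ≈ 27.34 °C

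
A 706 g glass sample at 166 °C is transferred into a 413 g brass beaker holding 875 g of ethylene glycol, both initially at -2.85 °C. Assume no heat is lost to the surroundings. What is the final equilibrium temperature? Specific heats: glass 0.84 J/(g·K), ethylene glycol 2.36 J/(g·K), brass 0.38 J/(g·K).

Heat gained plus heat lost sum to zero:
706*0.84*(T − 166) + 875*2.36*(T − (-2.85)) + 413*0.38*(T − (-2.85)) = 0
2815 T = 92112
T = 92112/2815 ≈ 32.72 °C

T_f ≈ 32.7 °C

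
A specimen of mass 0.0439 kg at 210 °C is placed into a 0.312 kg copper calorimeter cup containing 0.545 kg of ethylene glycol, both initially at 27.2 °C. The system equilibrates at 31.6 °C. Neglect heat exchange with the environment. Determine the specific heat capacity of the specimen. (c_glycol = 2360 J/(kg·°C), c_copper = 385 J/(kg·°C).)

c ≈ 790 J/(kg·°C)

Let T be the final temperature. ΣQ_i = 0:
0.0439×c×(31.6 − 210) + 0.545×2360×(31.6 − 27.2) + 0.312×385×(31.6 − 27.2) = 0
-7.832 c = -6187.8
c = -6187.8/-7.832 ≈ 790.1 J/(kg·°C)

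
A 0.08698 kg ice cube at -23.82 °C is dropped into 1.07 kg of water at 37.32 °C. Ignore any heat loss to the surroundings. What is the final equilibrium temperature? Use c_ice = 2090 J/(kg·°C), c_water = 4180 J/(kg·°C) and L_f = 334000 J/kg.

Setting the total heat transfer to zero:
ice -23.82→0 °C: 0.08698·2090·23.82 = 4330.2; melt ice: 0.08698·334000 = 29051; warm the meltwater: 363.58 T; water cools: 1.07·4180·(T − 37.32) = 4472.6(T − 37.32)
4836.2 T = 166917 − 33382 = 133536
T ≈ 27.61 °C. Since T > 0 °C, the all-ice-melts assumption holds.

T_f ≈ 27.6 °C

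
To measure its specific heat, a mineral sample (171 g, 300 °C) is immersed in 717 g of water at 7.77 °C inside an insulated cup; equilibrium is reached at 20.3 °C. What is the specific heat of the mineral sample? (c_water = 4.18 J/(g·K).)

Heat lost by the mineral sample = heat gained by the water:
171·c·(300 − 20.3) = 717·4.18·(20.3 − 7.77)
47829 c = 37553  ⇒  c ≈ 0.7852 J/(g·K)

c ≈ 0.785 J/(g·K)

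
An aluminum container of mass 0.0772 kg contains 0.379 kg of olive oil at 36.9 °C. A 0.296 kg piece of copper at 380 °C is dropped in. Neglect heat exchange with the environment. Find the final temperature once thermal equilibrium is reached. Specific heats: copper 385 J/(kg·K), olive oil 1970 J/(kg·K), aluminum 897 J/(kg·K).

T_f ≈ 78.9 °C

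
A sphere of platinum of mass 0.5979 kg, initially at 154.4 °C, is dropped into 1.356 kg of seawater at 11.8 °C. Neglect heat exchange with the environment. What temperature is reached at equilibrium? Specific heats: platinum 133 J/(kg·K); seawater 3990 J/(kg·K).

Set heat shed by the hot body equal to heat absorbed by the cold body:
0.5979×133×(154.4 − T) = 1.356×3990×(T − 11.8)
79.52(154.4 − T) = 5410.4(T − 11.8)
5490 T = 76121  ⇒  T ≈ 13.87 °C

T_f ≈ 13.9 °C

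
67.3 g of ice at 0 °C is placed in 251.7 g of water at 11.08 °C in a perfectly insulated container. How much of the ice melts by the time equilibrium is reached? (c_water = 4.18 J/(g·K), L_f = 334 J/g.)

m_melted ≈ 34.9 g

Heat available from the water dropping to 0 °C: 251.7·4.18·11.08 = 11657 J.
Melting all 67.3 g of ice would need 67.3·334 = 22478 J.
11657 J < 22478 J, so only part of the ice melts and the system sits at 0 °C.
m_melt = 11657 / L_f = 34.9 g.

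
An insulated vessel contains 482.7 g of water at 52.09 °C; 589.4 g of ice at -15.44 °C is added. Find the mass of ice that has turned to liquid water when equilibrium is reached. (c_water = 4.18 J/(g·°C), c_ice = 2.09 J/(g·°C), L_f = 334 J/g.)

Water can give up m c ΔT = 482.7·4.18·52.09 = 105101 J before reaching 0 °C.
Warming the ice to 0 °C takes 589.4·2.09·15.44 = 19020 J, leaving 86082 J for melting.
Fully melting the ice requires m_ice L_f = 589.4·334 = 196860 J.
Since 86082 < 196860 J, not all the ice melts; equilibrium is at 0 °C.
m_melted·334 = 86082  ⇒  m_melted ≈ 257.7 g.

m_melted ≈ 258 g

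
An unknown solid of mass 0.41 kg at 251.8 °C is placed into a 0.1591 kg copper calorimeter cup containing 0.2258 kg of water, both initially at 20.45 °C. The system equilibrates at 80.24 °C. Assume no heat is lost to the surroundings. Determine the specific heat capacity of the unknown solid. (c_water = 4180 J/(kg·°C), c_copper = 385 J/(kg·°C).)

c ≈ 854 J/(kg·°C)

Taking heat into each body as positive, Σ m c ΔT = 0:
0.41·c·(80.24 − 251.8) + 0.2258·4180·(80.24 − 20.45) + 0.1591·385·(80.24 − 20.45) = 0
-70.34 c = -60095
c = -60095/-70.34 ≈ 854.4 J/(kg·°C)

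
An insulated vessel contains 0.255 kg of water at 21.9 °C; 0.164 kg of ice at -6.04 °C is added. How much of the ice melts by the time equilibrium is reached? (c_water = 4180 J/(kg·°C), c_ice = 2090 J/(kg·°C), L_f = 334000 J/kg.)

Water can give up m c ΔT = 0.255·4180·21.9 = 23343 J before reaching 0 °C.
Warming the ice to 0 °C takes 0.164·2090·6.04 = 2070.3 J, leaving 21273 J for melting.
To melt every bit of ice: 0.164·334000 = 54776 J.
21273 J < 54776 J, so only part of the ice melts and the system sits at 0 °C.
Mass melted = 21273/334000 ≈ 0.06369 kg.

m_melted ≈ 0.0637 kg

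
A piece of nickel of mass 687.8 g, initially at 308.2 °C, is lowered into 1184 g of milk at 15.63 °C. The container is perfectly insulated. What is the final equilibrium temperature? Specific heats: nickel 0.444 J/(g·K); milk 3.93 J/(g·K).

T_f ≈ 33.6 °C

Net heat exchanged in the isolated system is zero:
687.8·0.444·(T − 308.2) + 1184·3.93·(T − 15.63) = 0
305.38(T − 308.2) + 4653.1(T − 15.63) = 0
4958.5 T = 166847
T = 166847 / 4958.5 = 33.6 °C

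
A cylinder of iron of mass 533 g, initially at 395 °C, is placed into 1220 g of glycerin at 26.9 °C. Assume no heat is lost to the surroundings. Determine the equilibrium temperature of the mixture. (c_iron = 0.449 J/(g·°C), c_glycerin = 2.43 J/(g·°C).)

T_f ≈ 54.4 °C

Heat lost by the iron equals heat gained by the glycerin:
533*0.449*(395 − T) = 1220*2.43*(T − 26.9)
239.32(395 − T) = 2964.6(T − 26.9)
3203.9 T = 174278  ⇒  T ≈ 54.40 °C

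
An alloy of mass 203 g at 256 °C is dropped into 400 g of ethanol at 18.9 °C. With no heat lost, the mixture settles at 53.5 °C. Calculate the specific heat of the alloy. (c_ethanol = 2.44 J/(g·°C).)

c ≈ 0.821 J/(g·°C)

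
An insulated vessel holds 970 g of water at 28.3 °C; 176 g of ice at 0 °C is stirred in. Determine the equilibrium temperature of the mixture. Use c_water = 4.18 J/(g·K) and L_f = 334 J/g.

T_f ≈ 11.7 °C

Net heat exchanged in the isolated system is zero:
latent heat to melt: 176·334 = 58784
  meltwater 0→T: 176·4.18·T = 735.68 T
  water: 4054.6(T − 28.3)
4790.3 T = 114745 − 58784 = 55961
T ≈ 11.68 °C (positive, so assuming full melt was valid).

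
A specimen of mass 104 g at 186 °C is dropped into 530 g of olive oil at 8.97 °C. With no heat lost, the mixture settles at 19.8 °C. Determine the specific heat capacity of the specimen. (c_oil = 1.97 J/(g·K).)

m_s c (T_s − T_f) = m_oil c_oil (T_f − T_0):
104·c·(186 − 19.8) = 530·1.97·(19.8 − 8.97)
17285 c = 11308  ⇒  c ≈ 0.6542 J/(g·K)

c ≈ 0.654 J/(g·K)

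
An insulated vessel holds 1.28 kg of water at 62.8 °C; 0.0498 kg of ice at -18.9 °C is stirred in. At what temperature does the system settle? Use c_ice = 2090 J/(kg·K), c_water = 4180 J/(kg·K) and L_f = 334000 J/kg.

T_f ≈ 57.1 °C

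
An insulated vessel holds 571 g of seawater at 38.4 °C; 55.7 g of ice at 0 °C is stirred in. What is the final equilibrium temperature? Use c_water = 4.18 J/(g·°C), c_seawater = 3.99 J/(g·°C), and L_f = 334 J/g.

T_f ≈ 27.4 °C

Heat gained plus heat lost sum to zero:
latent heat to melt: 55.7·334 = 18604
  warm the meltwater: 232.83 T
  seawater cools: 571·3.99·(T − 38.4) = 2278.3(T − 38.4)
2511.1 T = 87486 − 18604 = 68883
T ≈ 27.43 °C. Since T > 0 °C, the all-ice-melts assumption holds.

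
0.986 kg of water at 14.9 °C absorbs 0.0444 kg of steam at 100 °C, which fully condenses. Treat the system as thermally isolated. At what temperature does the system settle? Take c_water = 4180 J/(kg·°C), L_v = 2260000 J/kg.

T_f ≈ 41.9 °C

Conservation of energy gives ΣQ = 0:
latent heat released on condensation: 0.0444×2260000 = 100344; condensate cools 100→T: 0.0444×4180×(T − 100) = 185.59(T − 100); water warms: 0.986×4180×(T − 14.9) = 4121.5(T − 14.9)
4307.1 T = 100344 + 18559 + 61410 = 180313
T ≈ 41.86 °C — below 100 °C, confirming all the steam condensed.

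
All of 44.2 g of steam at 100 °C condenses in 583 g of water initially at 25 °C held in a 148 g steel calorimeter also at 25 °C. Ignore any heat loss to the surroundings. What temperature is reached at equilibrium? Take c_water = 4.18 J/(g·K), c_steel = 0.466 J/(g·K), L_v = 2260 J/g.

T_f ≈ 67.3 °C

Sum of m c ΔT and latent-heat terms is zero:
condense steam: −44.2·2260 = −99892
  condensed water 100 °C→T: 184.76(T − 100)
  water warms: 583·4.18·(T − 25) = 2436.9(T − 25)
  steel cup: 148·0.466·(T − 25) = 68.97(T − 25)
2690.7 T = 99892 + 18476 + 62648 = 181015
T ≈ 67.28 °C (< 100 °C, so full condensation is consistent).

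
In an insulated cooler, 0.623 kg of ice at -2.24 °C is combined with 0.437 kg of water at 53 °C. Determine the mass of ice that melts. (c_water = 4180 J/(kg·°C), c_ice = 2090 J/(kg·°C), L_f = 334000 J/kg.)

Cooling the water to 0 °C releases 0.437×4180×53 = 96813 J.
Warming the ice to 0 °C takes 0.623×2090×2.24 = 2916.6 J, leaving 93896 J for melting.
Fully melting the ice requires m_ice L_f = 0.623×334000 = 208082 J.
That's not enough to melt it all — equilibrium is at 0 °C with ice remaining.
Mass melted = 93896/334000 ≈ 0.2811 kg.

m_melted ≈ 0.281 kg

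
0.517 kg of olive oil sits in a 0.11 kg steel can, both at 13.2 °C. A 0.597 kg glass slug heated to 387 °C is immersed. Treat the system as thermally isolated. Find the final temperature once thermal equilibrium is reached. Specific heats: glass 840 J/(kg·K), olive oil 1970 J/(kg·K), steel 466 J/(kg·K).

With ΣQ=0 the equilibrium temperature is the m·c-weighted mean:
T_f = (501.48*387 + 1018.5*13.2 + 51.26*13.2) / (501.48 + 1018.5 + 51.26)
    = 208193 / 1571.2 ≈ 132.50 °C

T_f ≈ 132.5 °C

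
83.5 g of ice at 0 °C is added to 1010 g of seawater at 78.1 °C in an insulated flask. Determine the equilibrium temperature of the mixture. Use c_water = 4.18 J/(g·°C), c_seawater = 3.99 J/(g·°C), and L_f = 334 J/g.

T_f ≈ 65.5 °C

Conservation of energy gives ΣQ = 0:
melt ice: 83.5·334 = 27889; warm the meltwater: 349.03 T; seawater: 4029.9(T − 78.1)
4378.9 T = 314735 − 27889 = 286846
T ≈ 65.51 °C (positive, so assuming full melt was valid).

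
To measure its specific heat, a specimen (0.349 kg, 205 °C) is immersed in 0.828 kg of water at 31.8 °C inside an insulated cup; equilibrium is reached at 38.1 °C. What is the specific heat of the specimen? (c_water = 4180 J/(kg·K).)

c ≈ 374 J/(kg·K)

m_s c (T_s − T_f) = m_water c_water (T_f − T_0):
0.349·c·(205 − 38.1) = 0.828·4180·(38.1 − 31.8)
58.25 c = 21805  ⇒  c ≈ 374.3 J/(kg·K)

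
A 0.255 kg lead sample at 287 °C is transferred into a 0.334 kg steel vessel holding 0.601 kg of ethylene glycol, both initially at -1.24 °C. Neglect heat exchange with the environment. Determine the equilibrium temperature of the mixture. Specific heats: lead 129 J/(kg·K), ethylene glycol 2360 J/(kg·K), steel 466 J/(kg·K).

Conservation of energy gives ΣQ = 0:
0.255·129·(T − 287) + 0.601·2360·(T − (-1.24)) + 0.334·466·(T − (-1.24)) = 0
32.9(T − 287) + 1418.4(T − (-1.24)) + 155.64(T − (-1.24)) = 0
(32.9 + 1418.4 + 155.64) T = 32.9·287 + 1418.4·(-1.24) + 155.64·(-1.24)
T = 7489.1/1606.9 ≈ 4.66 °C

T_f ≈ 4.7 °C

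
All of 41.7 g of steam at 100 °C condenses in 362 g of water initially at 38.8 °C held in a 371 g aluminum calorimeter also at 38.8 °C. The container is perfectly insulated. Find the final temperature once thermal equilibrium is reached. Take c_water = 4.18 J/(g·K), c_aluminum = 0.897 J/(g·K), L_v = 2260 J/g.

T_f ≈ 90.7 °C

Conservation of energy gives ΣQ = 0:
steam→water at 100 °C releases m L_v = 41.7×2260 = 94242
  condensate cools 100→T: 41.7×4.18×(T − 100) = 174.31(T − 100)
  water warms: 362×4.18×(T − 38.8) = 1513.2(T − 38.8)
  cup: 332.79(T − 38.8)
2020.3 T = 94242 + 17431 + 71623 = 183295
T ≈ 90.73 °C — below 100 °C, confirming all the steam condensed.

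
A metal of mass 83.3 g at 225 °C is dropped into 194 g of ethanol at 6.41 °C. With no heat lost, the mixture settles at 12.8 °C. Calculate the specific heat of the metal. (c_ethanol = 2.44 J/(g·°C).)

Conservation of energy gives ΣQ = 0:
83.3×c×(12.8 − 225) + 194×2.44×(12.8 − 6.41) = 0
-17676 c = -3024.8
c = -3024.8/-17676 ≈ 0.1711 J/(g·°C)

c ≈ 0.171 J/(g·°C)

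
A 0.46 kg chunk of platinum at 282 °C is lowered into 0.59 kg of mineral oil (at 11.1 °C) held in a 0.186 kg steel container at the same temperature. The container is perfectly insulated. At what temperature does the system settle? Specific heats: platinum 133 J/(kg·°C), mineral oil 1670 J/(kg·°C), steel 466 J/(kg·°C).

Energy conservation, ΣQ = 0:
0.46×133×(T − 282) + 0.59×1670×(T − 11.1) + 0.186×466×(T − 11.1) = 0
1133.2 T = 29152
T ≈ 25.73 °C

T_f ≈ 25.7 °C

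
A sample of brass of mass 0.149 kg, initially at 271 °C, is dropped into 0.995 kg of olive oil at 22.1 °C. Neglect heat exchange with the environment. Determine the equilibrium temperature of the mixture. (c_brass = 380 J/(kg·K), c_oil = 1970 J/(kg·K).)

T_f ≈ 29.1 °C

T_f is the heat-capacity-weighted average of the initial temperatures:
T_f = (56.62×271 + 1960.2×22.1) / (56.62 + 1960.2)
    = 58663 / 2016.8 ≈ 29.09 °C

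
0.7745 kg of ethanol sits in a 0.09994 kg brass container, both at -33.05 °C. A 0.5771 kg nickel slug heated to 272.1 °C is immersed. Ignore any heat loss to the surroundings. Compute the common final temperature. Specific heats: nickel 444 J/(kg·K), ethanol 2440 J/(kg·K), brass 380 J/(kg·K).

T_f ≈ 2.8 °C

Taking heat into each body as positive, Σ m c ΔT = 0:
0.5771*444*(T − 272.1) + 0.7745*2440*(T − (-33.05)) + 0.09994*380*(T − (-33.05)) = 0
(256.23 + 1889.8 + 37.98) T = 256.23*272.1 + 1889.8*(-33.05) + 37.98*(-33.05)
T = 6008.5 / 2184 = 2.75 °C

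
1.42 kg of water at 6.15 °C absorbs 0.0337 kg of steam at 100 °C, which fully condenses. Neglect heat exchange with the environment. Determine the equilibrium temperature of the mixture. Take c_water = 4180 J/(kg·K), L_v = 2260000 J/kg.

T_f ≈ 20.9 °C

Net heat exchanged in the isolated system is zero:
condense steam: −0.0337×2260000 = −76162; condensate cools 100→T: 0.0337×4180×(T − 100) = 140.87(T − 100); original water: 5935.6(T − 6.15)
6076.5 T = 76162 + 14087 + 36504 = 126753
T ≈ 20.86 °C, under the boiling point, so the assumption holds.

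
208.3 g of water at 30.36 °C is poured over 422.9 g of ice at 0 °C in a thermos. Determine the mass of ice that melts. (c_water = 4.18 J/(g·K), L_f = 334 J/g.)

m_melted ≈ 79.1 g

Cooling the water to 0 °C releases 208.3·4.18·30.36 = 26434 J.
Fully melting the ice requires m_ice L_f = 422.9·334 = 141249 J.
That's not enough to melt it all — equilibrium is at 0 °C with ice remaining.
m_melted·334 = 26434  ⇒  m_melted ≈ 79.14 g.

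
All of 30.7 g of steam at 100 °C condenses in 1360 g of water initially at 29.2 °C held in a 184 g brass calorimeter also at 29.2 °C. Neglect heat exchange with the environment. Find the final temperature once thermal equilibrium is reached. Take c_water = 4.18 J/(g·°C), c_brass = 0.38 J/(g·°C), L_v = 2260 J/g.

Heat gained plus heat lost sum to zero:
steam→water at 100 °C releases m L_v = 30.7·2260 = 69382
  condensate cools 100→T: 30.7·4.18·(T − 100) = 128.33(T − 100)
  water warms: 1360·4.18·(T − 29.2) = 5684.8(T − 29.2)
  brass cup: 184·0.38·(T − 29.2) = 69.92(T − 29.2)
5883 T = 69382 + 12833 + 168038 = 250252
T ≈ 42.54 °C, under the boiling point, so the assumption holds.

T_f ≈ 42.5 °C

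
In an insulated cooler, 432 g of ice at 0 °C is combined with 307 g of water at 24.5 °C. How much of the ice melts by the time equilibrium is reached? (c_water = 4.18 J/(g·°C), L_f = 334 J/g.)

Heat available from the water dropping to 0 °C: 307×4.18×24.5 = 31440 J.
Melting all 432 g of ice would need 432×334 = 144288 J.
Since 31440 < 144288 J, not all the ice melts; equilibrium is at 0 °C.
Mass melted = 31440/334 ≈ 94.13 g.

m_melted ≈ 94.1 g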